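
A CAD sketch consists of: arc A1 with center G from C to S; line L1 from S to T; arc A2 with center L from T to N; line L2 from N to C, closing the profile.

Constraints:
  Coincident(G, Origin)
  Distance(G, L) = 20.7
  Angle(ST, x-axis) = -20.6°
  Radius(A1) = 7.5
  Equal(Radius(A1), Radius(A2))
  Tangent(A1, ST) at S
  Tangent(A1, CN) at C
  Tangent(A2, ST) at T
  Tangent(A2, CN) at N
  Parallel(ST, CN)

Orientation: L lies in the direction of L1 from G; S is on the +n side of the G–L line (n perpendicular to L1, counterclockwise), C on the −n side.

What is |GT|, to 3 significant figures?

22.0

The slot axis is L1's direction at -20.6°, so u = (cos -20.6°, sin -20.6°) = (0.936, -0.352) and n = (−sin -20.6°, cos -20.6°) = (0.352, 0.936). G is at the origin and L lies 20.7 along u from G, so L = 20.7·u = (19.4, -7.28). Tangency of A1 to both parallel lines with radius 7.5 puts S and C at G ± 7.5·n: S = (2.64, 7.02), C = (-2.64, -7.02). Equal radii place T and N the same way about L: T = L + 7.5·n = (22.0, -0.263), N = L − 7.5·n = (16.7, -14.3). Then |GT| = |T − G| = 22.0.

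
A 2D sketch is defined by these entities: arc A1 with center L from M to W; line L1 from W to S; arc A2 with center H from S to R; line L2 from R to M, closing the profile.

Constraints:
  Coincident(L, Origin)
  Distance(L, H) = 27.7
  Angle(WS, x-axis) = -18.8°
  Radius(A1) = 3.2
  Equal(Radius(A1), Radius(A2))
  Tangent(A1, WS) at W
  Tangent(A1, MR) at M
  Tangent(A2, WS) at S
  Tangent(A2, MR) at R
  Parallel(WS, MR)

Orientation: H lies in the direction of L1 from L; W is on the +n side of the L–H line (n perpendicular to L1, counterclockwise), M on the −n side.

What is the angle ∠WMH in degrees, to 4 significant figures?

83.41°

The slot axis is L1's direction at -18.8°, so u = (cos -18.8°, sin -18.8°) = (0.9466, -0.3223) and n = (−sin -18.8°, cos -18.8°) = (0.3223, 0.9466). L is at the origin and H lies 27.7 along u from L, so H = 27.7·u = (26.22, -8.927). Tangency of A1 to both parallel lines with radius 3.2 puts W and M at L ± 3.2·n: W = (1.031, 3.029), M = (-1.031, -3.029). Then cos ∠WMH = MW·MH / (|MW||MH|), giving 83.41°.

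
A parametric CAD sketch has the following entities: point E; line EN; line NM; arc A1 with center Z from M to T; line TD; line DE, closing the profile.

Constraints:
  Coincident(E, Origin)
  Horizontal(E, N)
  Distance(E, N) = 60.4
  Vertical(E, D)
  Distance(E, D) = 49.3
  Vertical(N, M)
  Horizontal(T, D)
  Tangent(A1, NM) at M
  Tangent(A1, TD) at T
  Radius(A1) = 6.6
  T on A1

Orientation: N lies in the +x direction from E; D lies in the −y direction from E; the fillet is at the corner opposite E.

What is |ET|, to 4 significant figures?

72.97

E is at the origin; EN is horizontal with |EN| = 60.4 and N on the +x side, so N = (60.40, 0.000). E and D share the same x with |ED| = 49.3 and D on the −y side, so D = (0.000, -49.30). The virtual corner opposite E is at (60.40, -49.30). The tangent condition forces ZM to be normal to NM and since A1 is tangent to TD there, ZT ⟂ TD, with radius 6.6, so the center Z sits 6.6 in from both sides at Z = (53.80, -42.70). That places the tangent points at M = (60.40, -42.70) on NM and T = (53.80, -49.30) on TD. Then |ET| = |T − E| = 72.97.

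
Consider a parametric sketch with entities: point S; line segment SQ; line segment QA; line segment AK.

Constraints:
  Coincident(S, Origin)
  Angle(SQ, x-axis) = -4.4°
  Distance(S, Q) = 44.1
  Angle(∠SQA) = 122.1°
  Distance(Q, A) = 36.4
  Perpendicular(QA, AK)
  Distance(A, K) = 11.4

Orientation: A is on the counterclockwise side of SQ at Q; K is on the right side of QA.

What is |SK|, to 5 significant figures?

77.185

∠SQA = 122.1°, so QA runs at -4.4° + (180° − 122.1°) = 53.500° from the x-axis; with |QA| = 36.4, A = Q + 36.4·(cos 53.500°, sin 53.500°) = (65.622, 25.877). QA is perpendicular to AK; with |AK| = 11.4 on the right of QA, K = A + 11.4·(0.80386, -0.59482) = (74.786, 19.096). Then |SK| = |K − S| = 77.185.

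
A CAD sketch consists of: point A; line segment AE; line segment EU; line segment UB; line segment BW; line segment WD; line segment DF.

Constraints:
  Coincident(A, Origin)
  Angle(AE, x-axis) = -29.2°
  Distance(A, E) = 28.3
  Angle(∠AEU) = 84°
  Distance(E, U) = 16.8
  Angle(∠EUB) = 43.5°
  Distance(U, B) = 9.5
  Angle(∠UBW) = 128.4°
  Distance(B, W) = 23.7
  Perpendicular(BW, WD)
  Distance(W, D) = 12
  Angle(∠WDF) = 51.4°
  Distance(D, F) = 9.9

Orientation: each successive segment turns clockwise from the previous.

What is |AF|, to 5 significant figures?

30.690

A is at the origin; AE runs at -29.2° with length 28.3, so E = (24.704, -13.806). ∠AEU = 84.0° gives EU at -125.20° from the x-axis; with |EU| = 16.8, U = (15.020, -27.534). ∠EUB = 43.5° gives UB at 98.300° from the x-axis; with |UB| = 9.5, B = (13.648, -18.134). ∠UBW = 128.4° gives BW at 46.700° from the x-axis; with |BW| = 23.7, W = (29.902, -0.88575). BW ⟂ WD, so WD runs at -43.300°; with |WD| = 12.0, D = (38.635, -9.1156). ∠WDF = 51.4° gives DF at -171.90° from the x-axis; with |DF| = 9.9, F = (28.834, -10.510). Then |AF| = |F − A| = 30.690.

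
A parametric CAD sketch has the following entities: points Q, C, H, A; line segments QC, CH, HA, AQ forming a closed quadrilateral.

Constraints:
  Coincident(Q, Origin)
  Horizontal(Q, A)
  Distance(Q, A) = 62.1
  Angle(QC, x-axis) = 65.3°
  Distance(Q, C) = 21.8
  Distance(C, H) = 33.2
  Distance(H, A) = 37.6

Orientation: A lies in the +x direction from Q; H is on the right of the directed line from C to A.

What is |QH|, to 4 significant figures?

27.14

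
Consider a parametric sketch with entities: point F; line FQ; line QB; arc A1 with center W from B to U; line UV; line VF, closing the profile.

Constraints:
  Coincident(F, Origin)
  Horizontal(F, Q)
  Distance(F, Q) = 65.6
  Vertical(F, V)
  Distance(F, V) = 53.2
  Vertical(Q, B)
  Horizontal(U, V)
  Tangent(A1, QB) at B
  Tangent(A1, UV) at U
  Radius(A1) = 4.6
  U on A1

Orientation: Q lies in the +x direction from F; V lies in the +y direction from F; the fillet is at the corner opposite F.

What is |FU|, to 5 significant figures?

80.940

F is at the origin; F and Q share the same y with |FQ| = 65.6 and Q on the +x side, so Q = (65.600, 0.0000). FV is vertical with |FV| = 53.2 and V on the +y side, so V = (0.0000, 53.200). The virtual corner opposite F is at (65.600, 53.200). A1 meets QB tangentially, so WB is at right angles to QB and since A1 is tangent to UV there, WU ⟂ UV, with radius 4.6, so the center W sits 4.6 in from both sides at W = (61.000, 48.600). That places the tangent points at B = (65.600, 48.600) on QB and U = (61.000, 53.200) on UV. Then |FU| = |U − F| = 80.940.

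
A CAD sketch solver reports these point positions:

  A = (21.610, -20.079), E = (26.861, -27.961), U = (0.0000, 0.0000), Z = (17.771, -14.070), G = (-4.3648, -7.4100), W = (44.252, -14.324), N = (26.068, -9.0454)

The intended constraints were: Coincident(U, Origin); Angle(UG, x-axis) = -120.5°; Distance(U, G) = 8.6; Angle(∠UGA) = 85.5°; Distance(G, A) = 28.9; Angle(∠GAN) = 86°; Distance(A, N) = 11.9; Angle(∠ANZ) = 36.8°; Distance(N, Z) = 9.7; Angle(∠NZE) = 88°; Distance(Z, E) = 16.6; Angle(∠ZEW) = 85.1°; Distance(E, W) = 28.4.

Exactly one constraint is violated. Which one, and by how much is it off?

Distance(E, W) = 28.4 — off by 6.30.

U = (0.00, 0.00) ✓; UG at -120.5° ✓; |UG| = 8.600 ✓; ∠UGA = 85.50° ✓; |GA| = 28.90 ✓; ∠GAN = 86.00° ✓; |AN| = 11.90 ✓; ∠ANZ = 36.80° ✓; |NZ| = 9.700 ✓; ∠NZE = 88.00° ✓; |ZE| = 16.60 ✓; ∠ZEW = 85.10° ✓; |EW| = 22.10 ✗.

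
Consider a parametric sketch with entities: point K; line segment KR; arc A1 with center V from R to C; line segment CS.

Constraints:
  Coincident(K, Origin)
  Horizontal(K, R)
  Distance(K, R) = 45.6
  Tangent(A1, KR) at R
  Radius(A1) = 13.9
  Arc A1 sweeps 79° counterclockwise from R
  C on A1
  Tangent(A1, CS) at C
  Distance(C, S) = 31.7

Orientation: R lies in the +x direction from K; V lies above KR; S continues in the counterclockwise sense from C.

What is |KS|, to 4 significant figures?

77.83

K is at the origin; K and R share the same y with |KR| = 45.6 and R on the +x side, so R = (45.60, 0.000). The tangent condition forces VR to be normal to KR, so V = R + (0, 13.9) = (45.60, 13.90). On A1, R sits at bearing -90° from V; a 79° counterclockwise sweep puts C at bearing -11°, so C = V + 13.9·(cos -11°, sin -11°) = (59.24, 11.25). Since A1 is tangent to CS there, VC ⟂ CS, so CS runs along (−sin -11°, cos -11°); with |CS| = 31.7, S = (65.29, 42.37). Then |KS| = |S − K| = 77.83.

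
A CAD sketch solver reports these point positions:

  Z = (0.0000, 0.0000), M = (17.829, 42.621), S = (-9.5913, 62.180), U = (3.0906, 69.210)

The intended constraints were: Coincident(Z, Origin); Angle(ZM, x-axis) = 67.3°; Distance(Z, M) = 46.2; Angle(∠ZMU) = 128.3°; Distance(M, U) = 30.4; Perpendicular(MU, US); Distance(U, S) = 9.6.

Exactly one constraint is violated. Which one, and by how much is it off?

Distance(U, S) = 9.6 — off by 4.90.

Z = (0.00, 0.00) ✓; ZM at 67.30° ✓; |ZM| = 46.20 ✓; ∠ZMU = 128.3° ✓; |MU| = 30.40 ✓; ∠(MU, US) = 90.00° ✓; |US| = 14.50 ✗.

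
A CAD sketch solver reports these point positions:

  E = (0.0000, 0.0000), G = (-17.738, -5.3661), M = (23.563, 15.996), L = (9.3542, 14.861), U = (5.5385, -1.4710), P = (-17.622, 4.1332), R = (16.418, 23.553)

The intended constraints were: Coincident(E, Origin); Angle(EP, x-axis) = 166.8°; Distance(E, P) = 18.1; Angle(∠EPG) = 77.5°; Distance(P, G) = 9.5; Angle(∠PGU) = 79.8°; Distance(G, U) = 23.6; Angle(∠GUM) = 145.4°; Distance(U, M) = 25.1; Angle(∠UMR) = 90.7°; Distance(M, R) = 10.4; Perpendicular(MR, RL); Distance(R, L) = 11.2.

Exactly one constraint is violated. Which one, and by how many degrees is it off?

Perpendicular(MR, RL) — off by 7.51°.

E = (0.00, 0.00) ✓; EP at 166.8° ✓; |EP| = 18.10 ✓; ∠EPG = 77.50° ✓; |PG| = 9.500 ✓; ∠PGU = 79.80° ✓; |GU| = 23.60 ✓; ∠GUM = 145.4° ✓; |UM| = 25.10 ✓; ∠UMR = 90.71° ✓; |MR| = 10.40 ✓; ∠(MR, RL) = 97.51° ✗; |RL| = 11.20 ✓.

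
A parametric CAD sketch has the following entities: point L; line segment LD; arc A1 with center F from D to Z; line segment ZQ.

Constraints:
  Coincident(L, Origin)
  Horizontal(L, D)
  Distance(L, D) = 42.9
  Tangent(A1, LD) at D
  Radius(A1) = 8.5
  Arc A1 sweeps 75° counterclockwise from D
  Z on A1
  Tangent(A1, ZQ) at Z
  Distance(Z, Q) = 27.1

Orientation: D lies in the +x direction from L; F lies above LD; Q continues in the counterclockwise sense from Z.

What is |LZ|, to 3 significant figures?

51.5

Tangency of A1 to LD means the radius FD is perpendicular to LD, so F = D + (0, 8.5) = (42.9, 8.50). On A1, D sits at bearing -90° from F; a 75° counterclockwise sweep puts Z at bearing -15°, so Z = F + 8.5·(cos -15°, sin -15°) = (51.1, 6.30). Then |LZ| = |Z − L| = 51.5.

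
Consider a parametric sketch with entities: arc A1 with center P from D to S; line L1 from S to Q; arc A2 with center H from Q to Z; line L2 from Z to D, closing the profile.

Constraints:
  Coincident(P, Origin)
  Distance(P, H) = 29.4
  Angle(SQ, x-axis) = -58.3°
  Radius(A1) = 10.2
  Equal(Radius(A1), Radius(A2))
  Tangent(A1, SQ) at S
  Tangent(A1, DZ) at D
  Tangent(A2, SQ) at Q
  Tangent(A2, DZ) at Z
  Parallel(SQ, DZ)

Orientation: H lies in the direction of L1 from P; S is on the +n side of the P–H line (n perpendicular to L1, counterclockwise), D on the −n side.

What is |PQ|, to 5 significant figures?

31.119

The slot axis is L1's direction at -58.3°, so u = (cos -58.3°, sin -58.3°) = (0.52547, -0.85081) and n = (−sin -58.3°, cos -58.3°) = (0.85081, 0.52547). P is at the origin and H lies 29.4 along u from P, so H = 29.4·u = (15.449, -25.014). Tangency of A1 to both parallel lines with radius 10.2 puts S and D at P ± 10.2·n: S = (8.6783, 5.3598), D = (-8.6783, -5.3598). Equal radii place Q and Z the same way about H: Q = H + 10.2·n = (24.127, -19.654), Z = H − 10.2·n = (6.7706, -30.374). Then |PQ| = |Q − P| = 31.119.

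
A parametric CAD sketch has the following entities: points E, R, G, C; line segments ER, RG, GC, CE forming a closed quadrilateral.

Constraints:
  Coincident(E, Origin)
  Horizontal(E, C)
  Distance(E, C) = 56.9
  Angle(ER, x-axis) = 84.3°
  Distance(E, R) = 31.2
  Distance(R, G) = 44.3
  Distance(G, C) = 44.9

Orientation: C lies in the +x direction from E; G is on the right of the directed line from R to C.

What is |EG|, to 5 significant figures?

18.149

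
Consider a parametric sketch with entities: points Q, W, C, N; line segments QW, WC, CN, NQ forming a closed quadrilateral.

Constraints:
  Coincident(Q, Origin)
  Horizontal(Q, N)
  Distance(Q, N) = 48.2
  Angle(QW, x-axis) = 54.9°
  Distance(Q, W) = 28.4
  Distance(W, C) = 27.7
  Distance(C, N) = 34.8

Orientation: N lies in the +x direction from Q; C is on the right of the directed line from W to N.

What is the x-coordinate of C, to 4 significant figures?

13.67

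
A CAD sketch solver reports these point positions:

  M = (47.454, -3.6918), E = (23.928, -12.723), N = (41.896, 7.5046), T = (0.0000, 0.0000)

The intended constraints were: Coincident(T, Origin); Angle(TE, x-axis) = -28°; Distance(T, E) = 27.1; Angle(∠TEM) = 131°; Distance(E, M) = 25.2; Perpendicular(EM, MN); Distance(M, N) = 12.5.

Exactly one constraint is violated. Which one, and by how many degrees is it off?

Perpendicular(EM, MN) — off by 5.40°.

T = (0.00, 0.00) ✓; TE at -28.00° ✓; |TE| = 27.10 ✓; ∠TEM = 131.0° ✓; |EM| = 25.20 ✓; ∠(EM, MN) = 95.40° ✗; |MN| = 12.50 ✓.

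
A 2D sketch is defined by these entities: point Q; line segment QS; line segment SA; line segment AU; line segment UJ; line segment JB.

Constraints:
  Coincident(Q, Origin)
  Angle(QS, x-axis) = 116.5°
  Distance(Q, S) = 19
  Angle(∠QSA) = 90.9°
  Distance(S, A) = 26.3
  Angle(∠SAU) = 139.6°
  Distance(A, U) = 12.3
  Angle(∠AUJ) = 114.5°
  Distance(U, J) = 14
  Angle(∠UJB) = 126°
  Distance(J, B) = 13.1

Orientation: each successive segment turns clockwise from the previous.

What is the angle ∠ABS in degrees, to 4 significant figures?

51.61°

∠AUJ = 114.5° gives UJ at -78.50° from the x-axis; with |UJ| = 14.0, J = (29.65, 12.62). ∠UJB = 126.0° gives JB at -132.5° from the x-axis; with |JB| = 13.1, B = (20.80, 2.963). Then cos ∠ABS = BA·BS / (|BA||BS|), giving 51.61°.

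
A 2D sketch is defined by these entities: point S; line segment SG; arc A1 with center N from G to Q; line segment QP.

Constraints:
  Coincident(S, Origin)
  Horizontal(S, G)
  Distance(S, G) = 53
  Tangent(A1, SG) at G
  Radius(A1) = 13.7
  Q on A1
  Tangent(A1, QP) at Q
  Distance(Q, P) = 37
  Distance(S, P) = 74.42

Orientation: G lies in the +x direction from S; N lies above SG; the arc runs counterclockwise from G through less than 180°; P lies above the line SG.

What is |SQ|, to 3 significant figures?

68.4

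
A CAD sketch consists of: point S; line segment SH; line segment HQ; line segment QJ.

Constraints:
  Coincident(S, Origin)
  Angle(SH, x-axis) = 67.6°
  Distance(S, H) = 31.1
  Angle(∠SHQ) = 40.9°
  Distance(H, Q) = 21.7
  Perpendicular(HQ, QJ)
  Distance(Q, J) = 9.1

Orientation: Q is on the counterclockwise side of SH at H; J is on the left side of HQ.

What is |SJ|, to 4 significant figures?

11.41

S is at the origin; SH runs at 67.6° with length 31.1, so H = 31.1·(cos 67.6°, sin 67.6°) = (11.85, 28.75). ∠SHQ = 40.9°, so HQ runs at 67.6° + (180° − 40.9°) = 206.7° from the x-axis; with |HQ| = 21.7, Q = H + 21.7·(cos 206.7°, sin 206.7°) = (-7.535, 19.00). HQ is perpendicular to QJ; with |QJ| = 9.1 on the left of HQ, J = Q + 9.1·(0.4493, -0.8934) = (-3.446, 10.87). Then |SJ| = |J − S| = 11.41.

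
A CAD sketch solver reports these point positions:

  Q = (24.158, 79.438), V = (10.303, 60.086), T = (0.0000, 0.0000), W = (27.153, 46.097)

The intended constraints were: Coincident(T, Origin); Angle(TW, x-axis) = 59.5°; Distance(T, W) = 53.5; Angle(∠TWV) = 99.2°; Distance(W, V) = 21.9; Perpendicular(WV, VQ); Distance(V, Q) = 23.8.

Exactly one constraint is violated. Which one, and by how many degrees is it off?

Perpendicular(WV, VQ) — off by 4.10°.

T = (0.00, 0.00) ✓; TW at 59.50° ✓; |TW| = 53.50 ✓; ∠TWV = 99.20° ✓; |WV| = 21.90 ✓; ∠(WV, VQ) = 85.90° ✗; |VQ| = 23.80 ✓.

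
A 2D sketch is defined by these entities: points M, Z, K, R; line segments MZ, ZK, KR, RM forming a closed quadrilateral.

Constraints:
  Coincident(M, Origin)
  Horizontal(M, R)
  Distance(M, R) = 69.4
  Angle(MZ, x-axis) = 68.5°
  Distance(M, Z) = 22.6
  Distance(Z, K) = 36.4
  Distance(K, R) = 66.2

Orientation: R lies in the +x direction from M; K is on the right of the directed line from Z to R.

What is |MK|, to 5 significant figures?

16.014

M is at the origin; M and R share the same y with |MR| = 69.4 and R in +x, so R = (69.4, 0). MZ runs at 68.5° with |MZ| = 22.6, so Z = (8.2829, 21.027). K is determined by |ZK| = 36.4 and |KR| = 66.2 together: it lies at the intersection of circle(Z, 36.4) and circle(R, 66.2). With |ZR| = 64.633, the foot of the radical line on ZR is 8.6640 from Z and the perpendicular offset is √(36.4² − 8.6640²) = 35.354. Taking the right-of-ZR solution: K = (4.9738, -15.222).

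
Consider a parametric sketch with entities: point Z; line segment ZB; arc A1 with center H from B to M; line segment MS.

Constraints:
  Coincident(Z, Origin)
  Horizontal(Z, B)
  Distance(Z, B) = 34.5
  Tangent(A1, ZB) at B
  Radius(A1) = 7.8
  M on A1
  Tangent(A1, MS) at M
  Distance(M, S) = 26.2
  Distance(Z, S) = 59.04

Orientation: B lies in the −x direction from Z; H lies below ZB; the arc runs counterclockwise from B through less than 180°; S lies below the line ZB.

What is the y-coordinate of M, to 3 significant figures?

-5.01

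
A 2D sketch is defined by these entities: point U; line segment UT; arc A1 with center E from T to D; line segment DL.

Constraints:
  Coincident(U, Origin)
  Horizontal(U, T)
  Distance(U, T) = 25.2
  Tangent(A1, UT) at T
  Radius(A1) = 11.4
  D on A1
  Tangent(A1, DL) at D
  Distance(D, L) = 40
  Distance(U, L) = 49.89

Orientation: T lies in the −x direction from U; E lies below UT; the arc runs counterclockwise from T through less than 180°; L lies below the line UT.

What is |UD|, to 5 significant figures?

38.742

U is at the origin; UT is horizontal with |UT| = 25.2 and T on the −x side, so T = (-25.200, 0.0000). Since A1 is tangent to UT there, ET ⟂ UT, so E = T + (0, -11.4) = (-25.200, -11.400). Since ED ⟂ DL (tangency), |EL| = √(11.4² + 40.0²) = 41.593 regardless of where D sits on A1. So L lies on both circle(U, 49.89) and circle(E, 41.593); the below-UT intersection is L = (-7.9589, -49.251). D is the foot of the tangent from L: D = (-33.882, -18.788).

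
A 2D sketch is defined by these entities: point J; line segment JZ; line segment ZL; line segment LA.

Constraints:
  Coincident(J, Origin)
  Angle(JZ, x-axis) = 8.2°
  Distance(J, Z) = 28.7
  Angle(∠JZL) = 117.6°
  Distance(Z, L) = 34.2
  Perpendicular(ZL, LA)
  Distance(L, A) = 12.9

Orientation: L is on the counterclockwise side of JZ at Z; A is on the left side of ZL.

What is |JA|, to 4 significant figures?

49.12

∠JZL = 117.6°, so ZL runs at 8.2° + (180° − 117.6°) = 70.60° from the x-axis; with |ZL| = 34.2, L = Z + 34.2·(cos 70.60°, sin 70.60°) = (39.77, 36.35). ZL is perpendicular to LA; with |LA| = 12.9 on the left of ZL, A = L + 12.9·(-0.9432, 0.3322) = (27.60, 40.64). Then |JA| = |A − J| = 49.12.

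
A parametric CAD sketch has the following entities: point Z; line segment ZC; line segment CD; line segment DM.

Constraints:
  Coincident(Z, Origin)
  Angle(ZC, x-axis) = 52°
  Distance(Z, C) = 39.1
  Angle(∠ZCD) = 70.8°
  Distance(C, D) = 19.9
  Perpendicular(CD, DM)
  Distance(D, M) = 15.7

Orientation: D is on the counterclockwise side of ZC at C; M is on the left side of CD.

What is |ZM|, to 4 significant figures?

22.36

Z is at the origin; ZC runs at 52.0° with length 39.1, so C = 39.1·(cos 52.0°, sin 52.0°) = (24.07, 30.81). ∠ZCD = 70.8°, so CD runs at 52.0° + (180° − 70.8°) = 161.2° from the x-axis; with |CD| = 19.9, D = C + 19.9·(cos 161.2°, sin 161.2°) = (5.234, 37.22). The perpendicularity gives DM at right angles to CD; with |DM| = 15.7 on the left of CD, M = D + 15.7·(-0.3223, -0.9466) = (0.1745, 22.36). Then |ZM| = |M − Z| = 22.36.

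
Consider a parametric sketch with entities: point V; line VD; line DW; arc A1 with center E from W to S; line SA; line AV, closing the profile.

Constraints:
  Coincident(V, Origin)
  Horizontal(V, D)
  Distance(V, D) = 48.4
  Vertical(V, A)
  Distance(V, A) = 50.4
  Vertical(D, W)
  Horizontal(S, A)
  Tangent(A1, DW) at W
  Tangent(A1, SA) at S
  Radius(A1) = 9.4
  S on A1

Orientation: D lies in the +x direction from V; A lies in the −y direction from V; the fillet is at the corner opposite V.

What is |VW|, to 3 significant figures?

63.4

V is at the origin; V and D share the same y with |VD| = 48.4 and D on the +x side, so D = (48.4, 0.00). V and A share the same x with |VA| = 50.4 and A on the −y side, so A = (0.00, -50.4). The virtual corner opposite V is at (48.4, -50.4). A1 meets DW tangentially, so EW is at right angles to DW and tangency of A1 to SA means the radius ES is perpendicular to SA, with radius 9.4, so the center E sits 9.4 in from both sides at E = (39.0, -41.0). That places the tangent points at W = (48.4, -41.0) on DW and S = (39.0, -50.4) on SA. Then |VW| = |W − V| = 63.4.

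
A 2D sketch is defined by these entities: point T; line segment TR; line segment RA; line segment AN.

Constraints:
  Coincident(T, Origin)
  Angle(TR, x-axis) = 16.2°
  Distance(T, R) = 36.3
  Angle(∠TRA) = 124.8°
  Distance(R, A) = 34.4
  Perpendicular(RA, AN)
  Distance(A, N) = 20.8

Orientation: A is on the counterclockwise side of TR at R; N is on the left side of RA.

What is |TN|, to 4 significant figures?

55.85

∠TRA = 124.8°, so RA runs at 16.2° + (180° − 124.8°) = 71.40° from the x-axis; with |RA| = 34.4, A = R + 34.4·(cos 71.40°, sin 71.40°) = (45.83, 42.73). RA is perpendicular to AN; with |AN| = 20.8 on the left of RA, N = A + 20.8·(-0.9478, 0.3190) = (26.12, 49.36). Then |TN| = |N − T| = 55.85.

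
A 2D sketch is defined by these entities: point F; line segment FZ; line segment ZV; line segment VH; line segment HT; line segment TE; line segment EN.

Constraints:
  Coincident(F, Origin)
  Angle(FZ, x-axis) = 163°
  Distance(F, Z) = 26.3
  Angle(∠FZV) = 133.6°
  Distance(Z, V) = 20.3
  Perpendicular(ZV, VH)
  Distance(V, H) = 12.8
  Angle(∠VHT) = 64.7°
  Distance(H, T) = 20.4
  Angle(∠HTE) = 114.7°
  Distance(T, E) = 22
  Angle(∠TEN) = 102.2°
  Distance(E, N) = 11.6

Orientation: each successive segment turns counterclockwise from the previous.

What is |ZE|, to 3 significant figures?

18.0

F is at the origin; FZ runs at 163.0° with length 26.3, so Z = (-25.2, 7.69). ∠FZV = 133.6° gives ZV at -151° from the x-axis; with |ZV| = 20.3, V = (-42.8, -2.28). ZV ⟂ VH, so VH runs at -60.6°; with |VH| = 12.8, H = (-36.6, -13.4). ∠VHT = 64.7° gives HT at 54.7° from the x-axis; with |HT| = 20.4, T = (-24.8, 3.22). ∠HTE = 114.7° gives TE at 120° from the x-axis; with |TE| = 22.0, E = (-35.8, 22.3). Then |ZE| = |E − Z| = 18.0.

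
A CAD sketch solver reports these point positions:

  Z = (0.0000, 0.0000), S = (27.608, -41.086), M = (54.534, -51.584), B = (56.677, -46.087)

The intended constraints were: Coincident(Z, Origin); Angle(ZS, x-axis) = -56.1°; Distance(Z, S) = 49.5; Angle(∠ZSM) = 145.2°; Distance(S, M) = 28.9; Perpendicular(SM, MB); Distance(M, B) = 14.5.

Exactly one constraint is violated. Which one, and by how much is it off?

Distance(M, B) = 14.5 — off by 8.60.

Z = (0.00, 0.00) ✓; ZS at -56.10° ✓; |ZS| = 49.50 ✓; ∠ZSM = 145.2° ✓; |SM| = 28.90 ✓; ∠(SM, MB) = 90.00° ✓; |MB| = 5.900 ✗.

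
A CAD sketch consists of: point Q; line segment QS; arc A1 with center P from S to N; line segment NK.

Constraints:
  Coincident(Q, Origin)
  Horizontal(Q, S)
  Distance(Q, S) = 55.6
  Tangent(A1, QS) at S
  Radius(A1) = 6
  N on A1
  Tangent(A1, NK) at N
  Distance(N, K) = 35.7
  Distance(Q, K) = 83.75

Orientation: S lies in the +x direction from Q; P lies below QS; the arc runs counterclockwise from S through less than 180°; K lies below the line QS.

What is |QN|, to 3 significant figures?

52.2

Checks: |PN| = 6.000 ✓; ∠(PN, NK) = 90.00° ✓; |NK| = 35.70 ✓; |QK| = 83.75 ✓.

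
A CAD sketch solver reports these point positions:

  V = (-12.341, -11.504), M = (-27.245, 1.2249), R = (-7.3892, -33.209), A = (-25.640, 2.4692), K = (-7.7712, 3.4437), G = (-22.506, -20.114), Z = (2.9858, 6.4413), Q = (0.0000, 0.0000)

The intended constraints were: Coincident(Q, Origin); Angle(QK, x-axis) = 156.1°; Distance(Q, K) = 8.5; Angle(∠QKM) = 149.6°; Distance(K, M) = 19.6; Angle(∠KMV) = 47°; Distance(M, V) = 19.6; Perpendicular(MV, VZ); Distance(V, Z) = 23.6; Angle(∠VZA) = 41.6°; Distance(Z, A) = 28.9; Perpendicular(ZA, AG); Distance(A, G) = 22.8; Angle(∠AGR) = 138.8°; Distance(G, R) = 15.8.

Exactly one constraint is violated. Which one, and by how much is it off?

Distance(G, R) = 15.8 — off by 4.20.

Q = (0.00, 0.00) ✓; QK at 156.1° ✓; |QK| = 8.500 ✓; ∠QKM = 149.6° ✓; |KM| = 19.60 ✓; ∠KMV = 47.00° ✓; |MV| = 19.60 ✓; ∠(MV, VZ) = 90.00° ✓; |VZ| = 23.60 ✓; ∠VZA = 41.60° ✓; |ZA| = 28.90 ✓; ∠(ZA, AG) = 90.00° ✓; |AG| = 22.80 ✓; ∠AGR = 138.8° ✓; |GR| = 20.00 ✗.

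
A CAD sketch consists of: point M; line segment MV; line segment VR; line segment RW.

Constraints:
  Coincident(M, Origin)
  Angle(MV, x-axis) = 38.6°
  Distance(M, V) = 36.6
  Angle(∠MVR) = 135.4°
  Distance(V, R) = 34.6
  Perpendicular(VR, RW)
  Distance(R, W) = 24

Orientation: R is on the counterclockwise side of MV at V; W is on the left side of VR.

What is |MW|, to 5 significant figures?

60.684

M is at the origin; MV runs at 38.6° with length 36.6, so V = 36.6·(cos 38.6°, sin 38.6°) = (28.604, 22.834). ∠MVR = 135.4°, so VR runs at 38.6° + (180° − 135.4°) = 83.200° from the x-axis; with |VR| = 34.6, R = V + 34.6·(cos 83.200°, sin 83.200°) = (32.700, 57.191). VR ⟂ RW; with |RW| = 24.0 on the left of VR, W = R + 24.0·(-0.99297, 0.11840) = (8.8693, 60.032). Then |MW| = |W − M| = 60.684.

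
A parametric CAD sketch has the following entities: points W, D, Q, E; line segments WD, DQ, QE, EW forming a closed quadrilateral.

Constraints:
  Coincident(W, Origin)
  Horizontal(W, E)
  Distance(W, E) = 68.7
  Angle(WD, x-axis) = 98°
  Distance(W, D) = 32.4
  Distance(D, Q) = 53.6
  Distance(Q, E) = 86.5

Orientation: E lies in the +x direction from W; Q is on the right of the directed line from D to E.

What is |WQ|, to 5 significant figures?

25.540

Checks: |DQ| = 53.60 ✓; |QE| = 86.50 ✓.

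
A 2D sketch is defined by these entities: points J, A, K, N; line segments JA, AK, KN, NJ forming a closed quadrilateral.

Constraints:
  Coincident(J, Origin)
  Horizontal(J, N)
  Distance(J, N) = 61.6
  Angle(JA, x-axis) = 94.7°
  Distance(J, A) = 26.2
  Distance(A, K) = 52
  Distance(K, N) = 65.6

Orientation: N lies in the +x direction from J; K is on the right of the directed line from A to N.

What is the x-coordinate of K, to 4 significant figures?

1.276

Checks: |AK| = 52.00 ✓; |KN| = 65.60 ✓.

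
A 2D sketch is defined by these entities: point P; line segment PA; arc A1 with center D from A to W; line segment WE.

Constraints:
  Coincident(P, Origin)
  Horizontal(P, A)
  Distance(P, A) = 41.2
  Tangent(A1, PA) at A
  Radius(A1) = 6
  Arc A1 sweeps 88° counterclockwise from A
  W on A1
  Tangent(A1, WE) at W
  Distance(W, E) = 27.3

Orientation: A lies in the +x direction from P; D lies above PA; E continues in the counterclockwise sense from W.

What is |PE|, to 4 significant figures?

58.41

P is at the origin; P and A share the same y with |PA| = 41.2 and A on the +x side, so A = (41.20, 0.000). Since A1 is tangent to PA there, DA ⟂ PA, so D = A + (0, 6) = (41.20, 6.000). On A1, A sits at bearing -90° from D; an 88° counterclockwise sweep puts W at bearing -2°, so W = D + 6.0·(cos -2°, sin -2°) = (47.20, 5.791). The tangent condition forces DW to be normal to WE, so WE runs along (−sin -2°, cos -2°); with |WE| = 27.3, E = (48.15, 33.07). Then |PE| = |E − P| = 58.41.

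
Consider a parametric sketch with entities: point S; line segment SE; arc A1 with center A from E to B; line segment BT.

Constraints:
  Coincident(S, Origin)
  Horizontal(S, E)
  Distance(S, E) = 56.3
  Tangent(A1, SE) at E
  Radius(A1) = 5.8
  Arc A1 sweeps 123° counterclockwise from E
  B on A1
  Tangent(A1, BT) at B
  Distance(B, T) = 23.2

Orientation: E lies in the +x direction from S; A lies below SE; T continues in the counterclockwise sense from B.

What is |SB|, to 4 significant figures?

52.21

Since A1 is tangent to SE there, AE ⟂ SE, so A = E + (0, -5.8) = (56.30, -5.800). On A1, E sits at bearing 90° from A; a 123° counterclockwise sweep puts B at bearing 213°, so B = A + 5.8·(cos 213°, sin 213°) = (51.44, -8.959). Then |SB| = |B − S| = 52.21.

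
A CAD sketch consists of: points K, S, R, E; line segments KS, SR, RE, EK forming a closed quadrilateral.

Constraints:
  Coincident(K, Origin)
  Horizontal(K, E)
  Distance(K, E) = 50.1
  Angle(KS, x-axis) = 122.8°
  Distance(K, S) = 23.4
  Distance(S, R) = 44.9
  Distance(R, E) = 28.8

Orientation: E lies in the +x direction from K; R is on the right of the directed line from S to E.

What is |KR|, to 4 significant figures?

23.96

Checks: |SR| = 44.90 ✓; |RE| = 28.80 ✓.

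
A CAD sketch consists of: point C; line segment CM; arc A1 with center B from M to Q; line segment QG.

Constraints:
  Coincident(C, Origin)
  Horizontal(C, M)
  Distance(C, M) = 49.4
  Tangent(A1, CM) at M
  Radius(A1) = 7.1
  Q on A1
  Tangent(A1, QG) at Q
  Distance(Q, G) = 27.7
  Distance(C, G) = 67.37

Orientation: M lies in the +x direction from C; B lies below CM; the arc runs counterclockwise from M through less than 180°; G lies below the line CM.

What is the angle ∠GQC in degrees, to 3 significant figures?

136°

Checks: |BQ| = 7.100 ✓; ∠(BQ, QG) = 90.00° ✓; |QG| = 27.70 ✓; |CG| = 67.37 ✓.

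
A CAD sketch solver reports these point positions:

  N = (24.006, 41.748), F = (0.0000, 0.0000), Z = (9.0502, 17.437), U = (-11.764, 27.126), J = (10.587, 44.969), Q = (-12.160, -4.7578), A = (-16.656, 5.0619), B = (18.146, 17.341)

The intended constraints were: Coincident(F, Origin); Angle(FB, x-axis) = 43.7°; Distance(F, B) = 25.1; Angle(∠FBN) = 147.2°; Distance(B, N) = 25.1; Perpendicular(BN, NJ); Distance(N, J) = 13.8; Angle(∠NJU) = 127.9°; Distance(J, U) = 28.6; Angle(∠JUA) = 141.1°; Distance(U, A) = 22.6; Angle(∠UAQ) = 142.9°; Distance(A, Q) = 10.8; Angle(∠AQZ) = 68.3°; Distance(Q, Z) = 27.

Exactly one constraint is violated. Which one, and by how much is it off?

Distance(Q, Z) = 27 — off by 3.70.

F = (0.00, 0.00) ✓; FB at 43.70° ✓; |FB| = 25.10 ✓; ∠FBN = 147.2° ✓; |BN| = 25.10 ✓; ∠(BN, NJ) = 90.00° ✓; |NJ| = 13.80 ✓; ∠NJU = 127.9° ✓; |JU| = 28.60 ✓; ∠JUA = 141.1° ✓; |UA| = 22.60 ✓; ∠UAQ = 142.9° ✓; |AQ| = 10.80 ✓; ∠AQZ = 68.30° ✓; |QZ| = 30.70 ✗.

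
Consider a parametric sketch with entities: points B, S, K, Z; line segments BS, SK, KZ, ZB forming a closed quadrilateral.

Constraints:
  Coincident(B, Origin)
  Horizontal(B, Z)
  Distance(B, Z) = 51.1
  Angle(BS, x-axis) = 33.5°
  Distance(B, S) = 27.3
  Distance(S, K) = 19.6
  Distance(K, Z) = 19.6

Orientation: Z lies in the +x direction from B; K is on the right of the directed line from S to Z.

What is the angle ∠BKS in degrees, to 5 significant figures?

58.707°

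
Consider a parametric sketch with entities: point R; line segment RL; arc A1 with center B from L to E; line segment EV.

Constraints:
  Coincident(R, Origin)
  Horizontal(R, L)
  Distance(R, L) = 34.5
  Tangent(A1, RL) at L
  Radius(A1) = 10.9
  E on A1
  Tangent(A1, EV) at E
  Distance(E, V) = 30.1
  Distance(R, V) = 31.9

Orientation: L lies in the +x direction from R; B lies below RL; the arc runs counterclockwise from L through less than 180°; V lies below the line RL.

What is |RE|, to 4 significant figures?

25.79

Checks: |BE| = 10.90 ✓; ∠(BE, EV) = 90.00° ✓; |EV| = 30.10 ✓; |RV| = 31.90 ✓.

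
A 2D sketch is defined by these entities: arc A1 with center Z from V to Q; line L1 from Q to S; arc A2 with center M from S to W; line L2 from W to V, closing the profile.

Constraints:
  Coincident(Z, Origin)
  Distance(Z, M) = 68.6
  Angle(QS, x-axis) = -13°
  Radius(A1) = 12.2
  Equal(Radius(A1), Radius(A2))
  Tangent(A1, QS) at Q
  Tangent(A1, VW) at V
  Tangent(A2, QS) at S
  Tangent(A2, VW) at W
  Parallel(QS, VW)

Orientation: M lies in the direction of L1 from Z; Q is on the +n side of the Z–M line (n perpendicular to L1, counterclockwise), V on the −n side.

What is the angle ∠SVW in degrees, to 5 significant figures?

19.580°

Tangency of A1 to both parallel lines with radius 12.2 puts Q and V at Z ± 12.2·n: Q = (2.7444, 11.887), V = (-2.7444, -11.887). Equal radii place S and W the same way about M: S = M + 12.2·n = (69.586, -3.5443), W = M − 12.2·n = (64.097, -27.319). Then cos ∠SVW = VS·VW / (|VS||VW|), giving 19.580°.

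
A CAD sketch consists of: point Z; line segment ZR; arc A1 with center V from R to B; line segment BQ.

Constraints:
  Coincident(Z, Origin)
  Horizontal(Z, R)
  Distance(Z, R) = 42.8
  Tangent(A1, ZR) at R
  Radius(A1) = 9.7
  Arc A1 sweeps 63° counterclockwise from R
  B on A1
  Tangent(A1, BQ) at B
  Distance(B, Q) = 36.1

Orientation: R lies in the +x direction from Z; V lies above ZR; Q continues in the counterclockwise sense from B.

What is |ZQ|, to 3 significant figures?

77.5

Z is at the origin; ZR is horizontal with |ZR| = 42.8 and R on the +x side, so R = (42.8, 0.00). Since A1 is tangent to ZR there, VR ⟂ ZR, so V = R + (0, 9.7) = (42.8, 9.70). On A1, R sits at bearing -90° from V; a 63° counterclockwise sweep puts B at bearing -27°, so B = V + 9.7·(cos -27°, sin -27°) = (51.4, 5.30). The tangent condition forces VB to be normal to BQ, so BQ runs along (−sin -27°, cos -27°); with |BQ| = 36.1, Q = (67.8, 37.5). Then |ZQ| = |Q − Z| = 77.5.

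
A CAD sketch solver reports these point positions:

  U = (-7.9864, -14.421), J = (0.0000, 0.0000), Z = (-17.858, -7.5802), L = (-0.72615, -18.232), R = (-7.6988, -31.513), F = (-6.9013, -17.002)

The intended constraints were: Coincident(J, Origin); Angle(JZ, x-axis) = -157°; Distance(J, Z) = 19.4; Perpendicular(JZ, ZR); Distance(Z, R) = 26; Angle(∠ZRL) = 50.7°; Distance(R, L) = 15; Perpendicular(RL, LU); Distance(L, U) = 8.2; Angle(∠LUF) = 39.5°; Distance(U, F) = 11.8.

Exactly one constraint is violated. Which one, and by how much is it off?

Distance(U, F) = 11.8 — off by 9.00.

J = (0.00, 0.00) ✓; JZ at -157.0° ✓; |JZ| = 19.40 ✓; ∠(JZ, ZR) = 90.00° ✓; |ZR| = 26.00 ✓; ∠ZRL = 50.70° ✓; |RL| = 15.00 ✓; ∠(RL, LU) = 90.00° ✓; |LU| = 8.200 ✓; ∠LUF = 39.50° ✓; |UF| = 2.800 ✗.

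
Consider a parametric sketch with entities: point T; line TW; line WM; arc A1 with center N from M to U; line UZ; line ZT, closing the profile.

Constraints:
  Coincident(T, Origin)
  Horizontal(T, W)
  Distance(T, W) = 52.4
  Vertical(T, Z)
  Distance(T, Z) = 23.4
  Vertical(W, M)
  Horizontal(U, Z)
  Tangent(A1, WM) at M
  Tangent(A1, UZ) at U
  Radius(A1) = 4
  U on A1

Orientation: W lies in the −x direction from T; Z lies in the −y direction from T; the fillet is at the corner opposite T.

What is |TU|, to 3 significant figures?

53.8

The virtual corner opposite T is at (-52.4, -23.4). Tangency of A1 to WM means the radius NM is perpendicular to WM and A1 meets UZ tangentially, so NU is at right angles to UZ, with radius 4.0, so the center N sits 4.0 in from both sides at N = (-48.4, -19.4). That places the tangent points at M = (-52.4, -19.4) on WM and U = (-48.4, -23.4) on UZ. Then |TU| = |U − T| = 53.8.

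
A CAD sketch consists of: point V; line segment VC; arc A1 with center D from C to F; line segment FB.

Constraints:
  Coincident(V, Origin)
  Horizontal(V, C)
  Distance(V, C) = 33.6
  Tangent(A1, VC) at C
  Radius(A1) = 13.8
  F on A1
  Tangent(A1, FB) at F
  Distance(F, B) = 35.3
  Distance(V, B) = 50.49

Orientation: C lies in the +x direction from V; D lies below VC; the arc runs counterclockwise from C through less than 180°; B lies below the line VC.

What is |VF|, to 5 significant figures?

23.481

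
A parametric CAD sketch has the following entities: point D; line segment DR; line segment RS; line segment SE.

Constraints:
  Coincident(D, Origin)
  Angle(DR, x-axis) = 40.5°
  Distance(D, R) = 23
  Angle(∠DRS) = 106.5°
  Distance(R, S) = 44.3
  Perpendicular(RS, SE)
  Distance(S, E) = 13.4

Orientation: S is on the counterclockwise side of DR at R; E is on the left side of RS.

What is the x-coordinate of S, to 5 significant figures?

-0.52910

D is at the origin; DR runs at 40.5° with length 23.0, so R = 23.0·(cos 40.5°, sin 40.5°) = (17.489, 14.937). ∠DRS = 106.5°, so RS runs at 40.5° + (180° − 106.5°) = 114.00° from the x-axis; with |RS| = 44.3, S = R + 44.3·(cos 114.00°, sin 114.00°) = (-0.52910, 55.407). So S.x = -0.52910.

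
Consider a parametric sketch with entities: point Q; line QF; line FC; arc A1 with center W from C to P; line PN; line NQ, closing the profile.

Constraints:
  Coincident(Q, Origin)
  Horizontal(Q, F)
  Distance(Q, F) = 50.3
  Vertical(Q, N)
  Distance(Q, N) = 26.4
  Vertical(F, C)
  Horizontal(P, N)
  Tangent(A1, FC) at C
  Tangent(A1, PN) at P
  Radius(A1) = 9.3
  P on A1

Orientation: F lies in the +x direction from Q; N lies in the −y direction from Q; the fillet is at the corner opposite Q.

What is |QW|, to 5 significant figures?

44.423

Q is at the origin; QF is horizontal with |QF| = 50.3 and F on the +x side, so F = (50.300, 0.0000). Q and N share the same x with |QN| = 26.4 and N on the −y side, so N = (0.0000, -26.400). The virtual corner opposite Q is at (50.300, -26.400). The tangent condition forces WC to be normal to FC and A1 meets PN tangentially, so WP is at right angles to PN, with radius 9.3, so the center W sits 9.3 in from both sides at W = (41.000, -17.100). Then |QW| = |W − Q| = 44.423.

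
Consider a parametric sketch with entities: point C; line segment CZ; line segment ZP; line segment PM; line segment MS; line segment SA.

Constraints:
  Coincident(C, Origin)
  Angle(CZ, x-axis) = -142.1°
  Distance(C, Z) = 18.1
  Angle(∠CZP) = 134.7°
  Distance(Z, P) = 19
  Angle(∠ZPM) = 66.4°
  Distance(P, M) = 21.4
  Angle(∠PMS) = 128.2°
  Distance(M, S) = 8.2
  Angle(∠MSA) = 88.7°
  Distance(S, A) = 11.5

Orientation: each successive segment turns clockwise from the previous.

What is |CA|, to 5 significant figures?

12.806

C is at the origin; CZ runs at -142.1° with length 18.1, so Z = (-14.282, -11.119). ∠CZP = 134.7° gives ZP at 172.60° from the x-axis; with |ZP| = 19.0, P = (-33.124, -8.6714). ∠ZPM = 66.4° gives PM at 59.000° from the x-axis; with |PM| = 21.4, M = (-22.102, 9.6719). ∠PMS = 128.2° gives MS at 7.2000° from the x-axis; with |MS| = 8.2, S = (-13.967, 10.700). ∠MSA = 88.7° gives SA at -84.100° from the x-axis; with |SA| = 11.5, A = (-12.785, -0.73942). Then |CA| = |A − C| = 12.806.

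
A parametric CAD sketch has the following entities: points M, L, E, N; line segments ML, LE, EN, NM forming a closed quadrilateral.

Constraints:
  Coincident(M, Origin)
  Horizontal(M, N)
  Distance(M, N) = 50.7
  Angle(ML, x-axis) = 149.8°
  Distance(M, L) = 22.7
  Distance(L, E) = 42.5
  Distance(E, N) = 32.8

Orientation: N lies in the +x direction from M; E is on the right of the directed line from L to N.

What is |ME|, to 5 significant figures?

19.947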